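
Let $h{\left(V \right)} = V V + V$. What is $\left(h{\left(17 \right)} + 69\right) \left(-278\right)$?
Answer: $-104250$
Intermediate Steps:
$h{\left(V \right)} = V + V^{2}$ ($h{\left(V \right)} = V^{2} + V = V + V^{2}$)
$\left(h{\left(17 \right)} + 69\right) \left(-278\right) = \left(17 \left(1 + 17\right) + 69\right) \left(-278\right) = \left(17 \cdot 18 + 69\right) \left(-278\right) = \left(306 + 69\right) \left(-278\right) = 375 \left(-278\right) = -104250$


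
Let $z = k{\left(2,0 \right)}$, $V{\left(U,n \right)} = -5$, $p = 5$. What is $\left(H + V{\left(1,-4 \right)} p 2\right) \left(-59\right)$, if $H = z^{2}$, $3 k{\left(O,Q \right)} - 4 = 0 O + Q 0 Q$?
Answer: $\frac{25606}{9} \approx 2845.1$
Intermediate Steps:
$k{\left(O,Q \right)} = \frac{4}{3}$ ($k{\left(O,Q \right)} = \frac{4}{3} + \frac{0 O + Q 0 Q}{3} = \frac{4}{3} + \frac{0 + 0 Q}{3} = \frac{4}{3} + \frac{0 + 0}{3} = \frac{4}{3} + \frac{1}{3} \cdot 0 = \frac{4}{3} + 0 = \frac{4}{3}$)
$z = \frac{4}{3} \approx 1.3333$
$H = \frac{16}{9}$ ($H = \left(\frac{4}{3}\right)^{2} = \frac{16}{9} \approx 1.7778$)
$\left(H + V{\left(1,-4 \right)} p 2\right) \left(-59\right) = \left(\frac{16}{9} + \left(-5\right) 5 \cdot 2\right) \left(-59\right) = \left(\frac{16}{9} - 50\right) \left(-59\right) = \left(- \frac{434}{9}\right) \left(-59\right) = \frac{25606}{9}$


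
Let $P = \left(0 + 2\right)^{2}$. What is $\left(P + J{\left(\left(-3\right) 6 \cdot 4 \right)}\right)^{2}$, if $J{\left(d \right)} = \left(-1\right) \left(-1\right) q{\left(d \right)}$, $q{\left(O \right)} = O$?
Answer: $4624$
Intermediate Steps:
$P = 4$ ($P = 2^{2} = 4$)
$J{\left(d \right)} = d$ ($J{\left(d \right)} = \left(-1\right) \left(-1\right) d = 1 d = d$)
$\left(P + J{\left(\left(-3\right) 6 \cdot 4 \right)}\right)^{2} = \left(4 + \left(-3\right) 6 \cdot 4\right)^{2} = \left(4 - 72\right)^{2} = \left(-68\right)^{2} = 4624$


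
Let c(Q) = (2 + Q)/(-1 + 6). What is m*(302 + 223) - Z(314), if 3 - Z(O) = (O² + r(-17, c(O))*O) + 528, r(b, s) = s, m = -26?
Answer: 526579/5 ≈ 1.0532e+5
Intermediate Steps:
c(Q) = ⅖ + Q/5 (c(Q) = (2 + Q)/5 = (2 + Q)*(⅕) = ⅖ + Q/5)
Z(O) = -525 - O² - O*(⅖ + O/5) (Z(O) = 3 - ((O² + (⅖ + O/5)*O) + 528) = 3 - ((O² + O*(⅖ + O/5)) + 528) = 3 - (528 + O² + O*(⅖ + O/5)) = 3 + (-528 - O² - O*(⅖ + O/5)) = -525 - O² - O*(⅖ + O/5))
m*(302 + 223) - Z(314) = -26*(302 + 223) - (-525 - 6/5*314² - ⅖*314) = -26*525 - (-525 - 6/5*98596 - 628/5) = -13650 - (-525 - 591576/5 - 628/5) = -13650 - 1*(-594829/5) = -13650 + 594829/5 = 526579/5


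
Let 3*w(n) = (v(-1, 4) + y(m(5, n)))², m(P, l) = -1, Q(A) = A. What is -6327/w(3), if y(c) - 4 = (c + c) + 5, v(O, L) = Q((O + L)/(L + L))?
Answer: -1214784/3481 ≈ -348.98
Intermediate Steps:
v(O, L) = (L + O)/(2*L) (v(O, L) = (O + L)/(L + L) = (L + O)/((2*L)) = (L + O)*(1/(2*L)) = (L + O)/(2*L))
y(c) = 9 + 2*c (y(c) = 4 + ((c + c) + 5) = 4 + (2*c + 5) = 4 + (5 + 2*c) = 9 + 2*c)
w(n) = 3481/192 (w(n) = ((½)*(4 - 1)/4 + (9 + 2*(-1)))²/3 = ((½)*(¼)*3 + (9 - 2))²/3 = (3/8 + 7)²/3 = (59/8)²/3 = (⅓)*(3481/64) = 3481/192)
-6327/w(3) = -6327/3481/192 = -6327*192/3481 = -1214784/3481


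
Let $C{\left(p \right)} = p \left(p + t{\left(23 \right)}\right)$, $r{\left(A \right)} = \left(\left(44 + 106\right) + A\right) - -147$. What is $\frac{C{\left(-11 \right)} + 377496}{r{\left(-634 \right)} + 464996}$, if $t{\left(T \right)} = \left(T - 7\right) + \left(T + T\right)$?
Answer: $\frac{28995}{35743} \approx 0.81121$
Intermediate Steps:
$t{\left(T \right)} = -7 + 3 T$ ($t{\left(T \right)} = \left(-7 + T\right) + 2 T = -7 + 3 T$)
$r{\left(A \right)} = 297 + A$ ($r{\left(A \right)} = \left(150 + A\right) + 147 = 297 + A$)
$C{\left(p \right)} = p \left(62 + p\right)$ ($C{\left(p \right)} = p \left(p + \left(-7 + 3 \cdot 23\right)\right) = p \left(p + \left(-7 + 69\right)\right) = p \left(p + 62\right) = p \left(62 + p\right)$)
$\frac{C{\left(-11 \right)} + 377496}{r{\left(-634 \right)} + 464996} = \frac{- 11 \left(62 - 11\right) + 377496}{\left(297 - 634\right) + 464996} = \frac{\left(-11\right) 51 + 377496}{-337 + 464996} = \frac{-561 + 377496}{464659} = 376935 \cdot \frac{1}{464659} = \frac{28995}{35743}$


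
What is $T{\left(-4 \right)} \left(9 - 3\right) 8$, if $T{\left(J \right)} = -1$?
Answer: $-48$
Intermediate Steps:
$T{\left(-4 \right)} \left(9 - 3\right) 8 = - (9 - 3) 8 = \left(-1\right) 6 \cdot 8 = \left(-6\right) 8 = -48$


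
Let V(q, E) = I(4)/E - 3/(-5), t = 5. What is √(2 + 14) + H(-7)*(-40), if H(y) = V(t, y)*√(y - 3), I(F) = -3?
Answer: 4 - 288*I*√10/7 ≈ 4.0 - 130.11*I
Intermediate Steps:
V(q, E) = ⅗ - 3/E (V(q, E) = -3/E - 3/(-5) = -3/E - 3*(-⅕) = -3/E + ⅗ = ⅗ - 3/E)
H(y) = √(-3 + y)*(⅗ - 3/y) (H(y) = (⅗ - 3/y)*√(y - 3) = (⅗ - 3/y)*√(-3 + y) = √(-3 + y)*(⅗ - 3/y))
√(2 + 14) + H(-7)*(-40) = √(2 + 14) + ((⅗)*√(-3 - 7)*(-5 - 7)/(-7))*(-40) = √16 + ((⅗)*(-⅐)*√(-10)*(-12))*(-40) = 4 + ((⅗)*(-⅐)*(I*√10)*(-12))*(-40) = 4 + (36*I*√10/35)*(-40) = 4 - 288*I*√10/7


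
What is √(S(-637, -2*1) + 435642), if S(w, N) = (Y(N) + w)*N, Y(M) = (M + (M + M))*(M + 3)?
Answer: 8*√6827 ≈ 661.00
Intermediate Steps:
Y(M) = 3*M*(3 + M) (Y(M) = (M + 2*M)*(3 + M) = (3*M)*(3 + M) = 3*M*(3 + M))
S(w, N) = N*(w + 3*N*(3 + N)) (S(w, N) = (3*N*(3 + N) + w)*N = (w + 3*N*(3 + N))*N = N*(w + 3*N*(3 + N)))
√(S(-637, -2*1) + 435642) = √((-2*1)*(-637 + 3*(-2*1)*(3 - 2*1)) + 435642) = √(-2*(-637 + 3*(-2)*(3 - 2)) + 435642) = √(-2*(-637 + 3*(-2)*1) + 435642) = √(-2*(-637 - 6) + 435642) = √(-2*(-643) + 435642) = √(1286 + 435642) = √436928 = 8*√6827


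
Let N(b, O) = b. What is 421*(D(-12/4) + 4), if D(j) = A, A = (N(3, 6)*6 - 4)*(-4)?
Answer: -21892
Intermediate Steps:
A = -56 (A = (3*6 - 4)*(-4) = (18 - 4)*(-4) = 14*(-4) = -56)
D(j) = -56
421*(D(-12/4) + 4) = 421*(-56 + 4) = 421*(-52) = -21892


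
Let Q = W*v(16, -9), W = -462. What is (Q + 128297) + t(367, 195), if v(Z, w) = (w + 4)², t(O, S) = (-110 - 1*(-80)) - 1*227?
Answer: 116490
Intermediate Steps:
t(O, S) = -257 (t(O, S) = (-110 + 80) - 227 = -30 - 227 = -257)
v(Z, w) = (4 + w)²
Q = -11550 (Q = -462*(4 - 9)² = -462*(-5)² = -462*25 = -11550)
(Q + 128297) + t(367, 195) = (-11550 + 128297) - 257 = 116747 - 257 = 116490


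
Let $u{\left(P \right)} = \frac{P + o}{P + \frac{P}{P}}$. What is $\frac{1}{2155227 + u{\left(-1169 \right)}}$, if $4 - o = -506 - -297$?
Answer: $\frac{292}{629326523} \approx 4.6399 \cdot 10^{-7}$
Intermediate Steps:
$o = 213$ ($o = 4 - \left(-506 - -297\right) = 4 - \left(-506 + 297\right) = 4 - -209 = 4 + 209 = 213$)
$u{\left(P \right)} = \frac{213 + P}{1 + P}$ ($u{\left(P \right)} = \frac{P + 213}{P + \frac{P}{P}} = \frac{213 + P}{P + 1} = \frac{213 + P}{1 + P}$)
$\frac{1}{2155227 + u{\left(-1169 \right)}} = \frac{1}{2155227 + \frac{213 - 1169}{1 - 1169}} = \frac{1}{2155227 + \frac{1}{-1168} \left(-956\right)} = \frac{1}{2155227 - - \frac{239}{292}} = \frac{1}{2155227 + \frac{239}{292}} = \frac{1}{\frac{629326523}{292}} = \frac{292}{629326523}$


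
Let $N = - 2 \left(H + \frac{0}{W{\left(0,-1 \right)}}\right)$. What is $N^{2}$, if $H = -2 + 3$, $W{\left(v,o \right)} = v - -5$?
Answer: $4$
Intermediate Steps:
$W{\left(v,o \right)} = 5 + v$ ($W{\left(v,o \right)} = v + 5 = 5 + v$)
$H = 1$
$N = -2$ ($N = - 2 \left(1 + \frac{0}{5 + 0}\right) = - 2 \left(1 + \frac{0}{5}\right) = - 2 \left(1 + 0 \cdot \frac{1}{5}\right) = - 2 \left(1 + 0\right) = \left(-2\right) 1 = -2$)
$N^{2} = \left(-2\right)^{2} = 4$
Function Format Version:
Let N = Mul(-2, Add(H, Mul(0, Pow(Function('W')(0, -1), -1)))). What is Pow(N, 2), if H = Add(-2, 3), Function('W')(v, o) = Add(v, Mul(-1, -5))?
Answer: 4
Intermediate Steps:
Function('W')(v, o) = Add(5, v) (Function('W')(v, o) = Add(v, 5) = Add(5, v))
H = 1
N = -2 (N = Mul(-2, Add(1, Mul(0, Pow(Add(5, 0), -1)))) = Mul(-2, Add(1, Mul(0, Pow(5, -1)))) = Mul(-2, Add(1, Mul(0, Rational(1, 5)))) = Mul(-2, Add(1, 0)) = Mul(-2, 1) = -2)
Pow(N, 2) = Pow(-2, 2) = 4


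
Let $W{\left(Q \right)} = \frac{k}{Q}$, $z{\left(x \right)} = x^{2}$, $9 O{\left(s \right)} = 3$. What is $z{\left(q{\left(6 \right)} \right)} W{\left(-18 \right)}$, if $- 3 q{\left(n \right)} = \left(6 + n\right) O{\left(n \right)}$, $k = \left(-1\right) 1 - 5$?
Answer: $\frac{16}{27} \approx 0.59259$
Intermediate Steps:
$k = -6$ ($k = -1 - 5 = -6$)
$O{\left(s \right)} = \frac{1}{3}$ ($O{\left(s \right)} = \frac{1}{9} \cdot 3 = \frac{1}{3}$)
$q{\left(n \right)} = - \frac{2}{3} - \frac{n}{9}$ ($q{\left(n \right)} = - \frac{\left(6 + n\right) \frac{1}{3}}{3} = - \frac{2 + \frac{n}{3}}{3} = - \frac{2}{3} - \frac{n}{9}$)
$W{\left(Q \right)} = - \frac{6}{Q}$
$z{\left(q{\left(6 \right)} \right)} W{\left(-18 \right)} = \left(- \frac{2}{3} - \frac{2}{3}\right)^{2} \left(- \frac{6}{-18}\right) = \left(- \frac{2}{3} - \frac{2}{3}\right)^{2} \left(\left(-6\right) \left(- \frac{1}{18}\right)\right) = \left(- \frac{4}{3}\right)^{2} \cdot \frac{1}{3} = \frac{16}{9} \cdot \frac{1}{3} = \frac{16}{27}$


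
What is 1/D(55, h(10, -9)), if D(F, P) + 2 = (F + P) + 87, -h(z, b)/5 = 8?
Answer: 1/100 ≈ 0.010000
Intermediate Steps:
h(z, b) = -40 (h(z, b) = -5*8 = -40)
D(F, P) = 85 + F + P (D(F, P) = -2 + ((F + P) + 87) = -2 + (87 + F + P) = 85 + F + P)
1/D(55, h(10, -9)) = 1/(85 + 55 - 40) = 1/100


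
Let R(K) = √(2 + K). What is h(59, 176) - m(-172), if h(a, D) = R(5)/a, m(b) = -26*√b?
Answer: √7/59 + 52*I*√43 ≈ 0.044843 + 340.99*I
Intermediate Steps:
h(a, D) = √7/a (h(a, D) = √(2 + 5)/a = √7/a)
h(59, 176) - m(-172) = √7/59 - (-26)*√(-172) = √7*(1/59) - (-26)*2*I*√43 = √7/59 - (-52)*I*√43 = √7/59 + 52*I*√43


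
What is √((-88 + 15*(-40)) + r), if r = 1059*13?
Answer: √13079 ≈ 114.36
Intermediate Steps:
r = 13767
√((-88 + 15*(-40)) + r) = √((-88 + 15*(-40)) + 13767) = √((-88 - 600) + 13767) = √(-688 + 13767) = √13079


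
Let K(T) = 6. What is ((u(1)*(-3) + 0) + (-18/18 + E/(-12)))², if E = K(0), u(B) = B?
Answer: 81/4 ≈ 20.250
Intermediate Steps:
E = 6
((u(1)*(-3) + 0) + (-18/18 + E/(-12)))² = ((1*(-3) + 0) + (-18/18 + 6/(-12)))² = ((-3 + 0) + (-18*1/18 + 6*(-1/12)))² = (-3 + (-1 - ½))² = (-3 - 3/2)² = (-9/2)² = 81/4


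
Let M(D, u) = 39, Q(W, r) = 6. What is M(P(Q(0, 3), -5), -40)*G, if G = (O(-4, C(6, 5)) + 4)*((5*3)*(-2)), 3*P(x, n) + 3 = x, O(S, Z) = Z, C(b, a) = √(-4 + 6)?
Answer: -4680 - 1170*√2 ≈ -6334.6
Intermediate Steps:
C(b, a) = √2
P(x, n) = -1 + x/3
G = -120 - 30*√2 (G = (√2 + 4)*((5*3)*(-2)) = (4 + √2)*(15*(-2)) = (4 + √2)*(-30) = -120 - 30*√2 ≈ -162.43)
M(P(Q(0, 3), -5), -40)*G = 39*(-120 - 30*√2) = -4680 - 1170*√2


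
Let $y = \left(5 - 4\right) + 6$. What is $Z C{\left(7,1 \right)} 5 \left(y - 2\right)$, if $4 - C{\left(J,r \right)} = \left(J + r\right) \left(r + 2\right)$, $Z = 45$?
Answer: $-22500$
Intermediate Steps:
$C{\left(J,r \right)} = 4 - \left(2 + r\right) \left(J + r\right)$ ($C{\left(J,r \right)} = 4 - \left(J + r\right) \left(r + 2\right) = 4 - \left(J + r\right) \left(2 + r\right) = 4 - \left(2 + r\right) \left(J + r\right)$)
$y = 7$ ($y = 1 + 6 = 7$)
$Z C{\left(7,1 \right)} 5 \left(y - 2\right) = 45 \left(4 - 1^{2} - 14 - 2 - 7 \cdot 1\right) 5 \left(7 - 2\right) = 45 \left(4 - 1 - 14 - 2 - 7\right) 5 \cdot 5 = 45 \left(4 - 1 - 14 - 2 - 7\right) 25 = 45 \left(-20\right) 25 = \left(-900\right) 25 = -22500$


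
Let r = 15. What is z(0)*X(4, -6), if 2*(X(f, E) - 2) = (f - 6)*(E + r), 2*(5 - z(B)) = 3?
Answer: -49/2 ≈ -24.500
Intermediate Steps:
z(B) = 7/2 (z(B) = 5 - ½*3 = 5 - 3/2 = 7/2)
X(f, E) = 2 + (-6 + f)*(15 + E)/2 (X(f, E) = 2 + ((f - 6)*(E + 15))/2 = 2 + ((-6 + f)*(15 + E))/2 = 2 + (-6 + f)*(15 + E)/2)
z(0)*X(4, -6) = 7*(-43 - 3*(-6) + (15/2)*4 + (½)*(-6)*4)/2 = 7*(-43 + 18 + 30 - 12)/2 = (7/2)*(-7) = -49/2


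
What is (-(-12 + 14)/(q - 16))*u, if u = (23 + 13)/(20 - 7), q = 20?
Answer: -18/13 ≈ -1.3846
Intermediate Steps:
u = 36/13 ≈ 2.7692
(-(-12 + 14)/(q - 16))*u = -(-12 + 14)/(20 - 16)*(36/13) = -2/4*(36/13) = -1*½*(36/13) = -½*36/13 = -18/13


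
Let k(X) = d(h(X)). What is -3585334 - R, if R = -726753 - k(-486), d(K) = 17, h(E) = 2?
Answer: -2858564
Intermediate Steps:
k(X) = 17
R = -726770 (R = -726753 - 1*17 = -726753 - 17 = -726770)
-3585334 - R = -3585334 - 1*(-726770) = -3585334 + 726770 = -2858564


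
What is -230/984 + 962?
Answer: 473189/492 ≈ 961.77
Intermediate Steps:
-230/984 + 962 = (1/984)*(-230) + 962 = -115/492 + 962 = 473189/492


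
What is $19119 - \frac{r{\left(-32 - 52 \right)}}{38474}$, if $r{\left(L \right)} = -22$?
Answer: $\frac{367792214}{19237} \approx 19119.0$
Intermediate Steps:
$19119 - \frac{r{\left(-32 - 52 \right)}}{38474} = 19119 - - \frac{22}{38474} = 19119 - \left(-22\right) \frac{1}{38474} = 19119 - - \frac{11}{19237} = 19119 + \frac{11}{19237} = \frac{367792214}{19237}$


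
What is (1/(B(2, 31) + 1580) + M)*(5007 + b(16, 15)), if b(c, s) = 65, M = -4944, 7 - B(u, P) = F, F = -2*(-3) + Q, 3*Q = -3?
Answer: -19835088152/791 ≈ -2.5076e+7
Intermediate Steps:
Q = -1 (Q = (⅓)*(-3) = -1)
F = 5 (F = -2*(-3) - 1 = 6 - 1 = 5)
B(u, P) = 2 (B(u, P) = 7 - 1*5 = 7 - 5 = 2)
(1/(B(2, 31) + 1580) + M)*(5007 + b(16, 15)) = (1/(2 + 1580) - 4944)*(5007 + 65) = (1/1582 - 4944)*5072 = -7821407/1582*5072 = -19835088152/791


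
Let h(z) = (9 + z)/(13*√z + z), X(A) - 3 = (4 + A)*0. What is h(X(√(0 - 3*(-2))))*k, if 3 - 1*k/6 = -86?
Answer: -3204/83 + 13884*√3/83 ≈ 251.13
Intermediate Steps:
k = 534 (k = 18 - 6*(-86) = 18 + 516 = 534)
X(A) = 3 (X(A) = 3 + (4 + A)*0 = 3 + 0 = 3)
h(z) = (9 + z)/(z + 13*√z)
h(X(√(0 - 3*(-2))))*k = ((9 + 3)/(3 + 13*√3))*534 = (12/(3 + 13*√3))*534 = 6408/(3 + 13*√3)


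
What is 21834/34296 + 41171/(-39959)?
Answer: -89922635/228405644 ≈ -0.39370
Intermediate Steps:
21834/34296 + 41171/(-39959) = 21834*(1/34296) + 41171*(-1/39959) = 3639/5716 - 41171/39959 = -89922635/228405644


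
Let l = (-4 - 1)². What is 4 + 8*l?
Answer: 204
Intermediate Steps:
l = 25 (l = (-5)² = 25)
4 + 8*l = 4 + 8*25 = 4 + 200 = 204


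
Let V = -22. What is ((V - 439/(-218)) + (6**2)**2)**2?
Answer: 77379105241/47524 ≈ 1.6282e+6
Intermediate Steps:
((V - 439/(-218)) + (6**2)**2)**2 = ((-22 - 439/(-218)) + (6**2)**2)**2 = ((-22 - 439*(-1)/218) + 36**2)**2 = ((-22 - 1*(-439/218)) + 1296)**2 = ((-22 + 439/218) + 1296)**2 = (-4357/218 + 1296)**2 = (278171/218)**2 = 77379105241/47524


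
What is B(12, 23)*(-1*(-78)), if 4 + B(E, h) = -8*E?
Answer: -7800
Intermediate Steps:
B(E, h) = -4 - 8*E
B(12, 23)*(-1*(-78)) = (-4 - 8*12)*(-1*(-78)) = (-4 - 96)*78 = -100*78 = -7800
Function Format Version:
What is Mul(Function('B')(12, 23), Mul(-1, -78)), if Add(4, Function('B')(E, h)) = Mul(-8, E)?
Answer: -7800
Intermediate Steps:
Function('B')(E, h) = Add(-4, Mul(-8, E))
Mul(Function('B')(12, 23), Mul(-1, -78)) = Mul(Add(-4, Mul(-8, 12)), Mul(-1, -78)) = Mul(Add(-4, -96), 78) = Mul(-100, 78) = -7800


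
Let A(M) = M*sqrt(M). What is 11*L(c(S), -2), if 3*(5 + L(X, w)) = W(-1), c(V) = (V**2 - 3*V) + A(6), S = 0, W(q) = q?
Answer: -176/3 ≈ -58.667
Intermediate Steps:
A(M) = M**(3/2)
c(V) = V**2 - 3*V + 6*sqrt(6) (c(V) = (V**2 - 3*V) + 6**(3/2) = (V**2 - 3*V) + 6*sqrt(6) = V**2 - 3*V + 6*sqrt(6))
L(X, w) = -16/3 (L(X, w) = -5 + (1/3)*(-1) = -5 - 1/3 = -16/3)
11*L(c(S), -2) = 11*(-16/3) = -176/3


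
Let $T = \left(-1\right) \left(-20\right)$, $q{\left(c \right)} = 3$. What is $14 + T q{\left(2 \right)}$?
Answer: $74$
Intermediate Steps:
$T = 20$
$14 + T q{\left(2 \right)} = 14 + 20 \cdot 3 = 14 + 60 = 74$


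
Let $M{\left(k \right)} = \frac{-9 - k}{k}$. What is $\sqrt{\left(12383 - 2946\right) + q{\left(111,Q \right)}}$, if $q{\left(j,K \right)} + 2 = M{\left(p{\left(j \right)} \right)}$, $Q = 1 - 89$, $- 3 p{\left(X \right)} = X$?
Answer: $\frac{\sqrt{12915479}}{37} \approx 97.13$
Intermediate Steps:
$p{\left(X \right)} = - \frac{X}{3}$
$Q = -88$ ($Q = 1 - 89 = -88$)
$M{\left(k \right)} = \frac{-9 - k}{k}$
$q{\left(j,K \right)} = -2 - \frac{3 \left(-9 + \frac{j}{3}\right)}{j}$ ($q{\left(j,K \right)} = -2 + \frac{-9 - - \frac{j}{3}}{\left(- \frac{1}{3}\right) j} = -2 + - \frac{3}{j} \left(-9 + \frac{j}{3}\right) = -2 - \frac{3 \left(-9 + \frac{j}{3}\right)}{j}$)
$\sqrt{\left(12383 - 2946\right) + q{\left(111,Q \right)}} = \sqrt{\left(12383 - 2946\right) - \left(3 - \frac{27}{111}\right)} = \sqrt{9437 + \left(-3 + 27 \cdot \frac{1}{111}\right)} = \sqrt{9437 + \left(-3 + \frac{9}{37}\right)} = \sqrt{9437 - \frac{102}{37}} = \sqrt{\frac{349067}{37}} = \frac{\sqrt{12915479}}{37}$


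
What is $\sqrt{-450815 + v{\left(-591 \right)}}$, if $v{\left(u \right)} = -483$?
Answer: $i \sqrt{451298} \approx 671.79 i$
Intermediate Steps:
$\sqrt{-450815 + v{\left(-591 \right)}} = \sqrt{-450815 - 483} = \sqrt{-451298} = i \sqrt{451298}$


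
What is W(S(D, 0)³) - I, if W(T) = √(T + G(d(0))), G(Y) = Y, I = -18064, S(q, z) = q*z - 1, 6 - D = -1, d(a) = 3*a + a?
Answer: 18064 + I ≈ 18064.0 + 1.0*I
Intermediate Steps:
d(a) = 4*a
D = 7 (D = 6 - 1*(-1) = 6 + 1 = 7)
S(q, z) = -1 + q*z
W(T) = √T (W(T) = √(T + 4*0) = √(T + 0) = √T)
W(S(D, 0)³) - I = √((-1 + 7*0)³) - 1*(-18064) = √((-1 + 0)³) + 18064 = √((-1)³) + 18064 = √(-1) + 18064 = I + 18064 = 18064 + I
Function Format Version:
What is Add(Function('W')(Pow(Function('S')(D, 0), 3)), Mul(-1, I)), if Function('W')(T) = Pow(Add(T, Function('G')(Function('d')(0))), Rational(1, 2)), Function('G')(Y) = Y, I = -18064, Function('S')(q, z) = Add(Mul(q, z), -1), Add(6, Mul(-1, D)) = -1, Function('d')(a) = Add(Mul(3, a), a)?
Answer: Add(18064, I) ≈ Add(18064., Mul(1.0000, I))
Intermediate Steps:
Function('d')(a) = Mul(4, a)
D = 7 (D = Add(6, Mul(-1, -1)) = Add(6, 1) = 7)
Function('S')(q, z) = Add(-1, Mul(q, z))
Function('W')(T) = Pow(T, Rational(1, 2)) (Function('W')(T) = Pow(Add(T, Mul(4, 0)), Rational(1, 2)) = Pow(Add(T, 0), Rational(1, 2)) = Pow(T, Rational(1, 2)))
Add(Function('W')(Pow(Function('S')(D, 0), 3)), Mul(-1, I)) = Add(Pow(Pow(Add(-1, Mul(7, 0)), 3), Rational(1, 2)), Mul(-1, -18064)) = Add(Pow(Pow(Add(-1, 0), 3), Rational(1, 2)), 18064) = Add(Pow(Pow(-1, 3), Rational(1, 2)), 18064) = Add(Pow(-1, Rational(1, 2)), 18064) = Add(I, 18064) = Add(18064, I)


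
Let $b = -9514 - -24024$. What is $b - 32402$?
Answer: $-17892$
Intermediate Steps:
$b = 14510$ ($b = -9514 + 24024 = 14510$)
$b - 32402 = 14510 - 32402 = -17892$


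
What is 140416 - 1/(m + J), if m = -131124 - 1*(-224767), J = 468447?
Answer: 78926429439/562090 ≈ 1.4042e+5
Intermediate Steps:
m = 93643 (m = -131124 + 224767 = 93643)
140416 - 1/(m + J) = 140416 - 1/(93643 + 468447) = 140416 - 1/562090 = 78926429439/562090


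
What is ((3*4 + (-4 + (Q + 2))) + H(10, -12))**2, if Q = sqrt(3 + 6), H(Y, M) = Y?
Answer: 529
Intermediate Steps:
Q = 3 (Q = sqrt(9) = 3)
((3*4 + (-4 + (Q + 2))) + H(10, -12))**2 = ((3*4 + (-4 + (3 + 2))) + 10)**2 = ((12 + (-4 + 5)) + 10)**2 = ((12 + 1) + 10)**2 = (13 + 10)**2 = 23**2 = 529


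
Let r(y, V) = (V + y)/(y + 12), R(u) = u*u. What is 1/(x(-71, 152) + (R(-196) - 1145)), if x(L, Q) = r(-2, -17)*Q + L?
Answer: 5/184556 ≈ 2.7092e-5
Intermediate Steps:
R(u) = u**2
r(y, V) = (V + y)/(12 + y)
x(L, Q) = L - 19*Q/10 (x(L, Q) = ((-17 - 2)/(12 - 2))*Q + L = (-19/10)*Q + L = ((1/10)*(-19))*Q + L = -19*Q/10 + L = L - 19*Q/10)
1/(x(-71, 152) + (R(-196) - 1145)) = 1/((-71 - 19/10*152) + ((-196)**2 - 1145)) = 1/((-71 - 1444/5) + (38416 - 1145)) = 1/(-1799/5 + 37271) = 1/(184556/5) = 5/184556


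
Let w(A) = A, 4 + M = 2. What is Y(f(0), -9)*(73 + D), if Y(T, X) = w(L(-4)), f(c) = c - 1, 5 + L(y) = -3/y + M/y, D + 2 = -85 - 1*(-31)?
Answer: -255/4 ≈ -63.750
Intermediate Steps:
D = -56 (D = -2 + (-85 - 1*(-31)) = -2 + (-85 + 31) = -2 - 54 = -56)
M = -2 (M = -4 + 2 = -2)
L(y) = -5 - 5/y (L(y) = -5 + (-3/y - 2/y) = -5 - 5/y)
f(c) = -1 + c
Y(T, X) = -15/4 (Y(T, X) = -5 - 5/(-4) = -5 - 5*(-¼) = -5 + 5/4 = -15/4)
Y(f(0), -9)*(73 + D) = -15*(73 - 56)/4 = -15/4*17 = -255/4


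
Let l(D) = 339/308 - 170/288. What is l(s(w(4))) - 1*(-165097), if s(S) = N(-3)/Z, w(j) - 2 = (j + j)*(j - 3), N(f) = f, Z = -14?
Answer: 1830601195/11088 ≈ 1.6510e+5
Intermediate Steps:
w(j) = 2 + 2*j*(-3 + j) (w(j) = 2 + (j + j)*(j - 3) = 2 + (2*j)*(-3 + j) = 2 + 2*j*(-3 + j))
s(S) = 3/14 (s(S) = -3/(-14) = -3*(-1/14) = 3/14)
l(D) = 5659/11088 (l(D) = 339*(1/308) - 170*1/288 = 339/308 - 85/144 = 5659/11088)
l(s(w(4))) - 1*(-165097) = 5659/11088 - 1*(-165097) = 5659/11088 + 165097 = 1830601195/11088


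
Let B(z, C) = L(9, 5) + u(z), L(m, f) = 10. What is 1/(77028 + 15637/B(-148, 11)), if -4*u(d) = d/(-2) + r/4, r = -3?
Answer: 7/526028 ≈ 1.3307e-5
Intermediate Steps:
u(d) = 3/16 + d/8 (u(d) = -(d/(-2) - 3/4)/4 = -(d*(-½) - 3*¼)/4 = -(-d/2 - ¾)/4 = -(-¾ - d/2)/4 = 3/16 + d/8)
B(z, C) = 163/16 + z/8 (B(z, C) = 10 + (3/16 + z/8) = 163/16 + z/8)
1/(77028 + 15637/B(-148, 11)) = 1/(77028 + 15637/(163/16 + (⅛)*(-148))) = 1/(77028 + 15637/(163/16 - 37/2)) = 1/(77028 + 15637/(-133/16)) = 1/(77028 + 15637*(-16/133)) = 1/(77028 - 13168/7) = 1/(526028/7) = 7/526028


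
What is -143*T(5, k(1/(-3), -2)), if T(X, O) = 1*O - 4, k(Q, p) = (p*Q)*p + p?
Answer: 3146/3 ≈ 1048.7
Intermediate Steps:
k(Q, p) = p + Q*p² (k(Q, p) = (Q*p)*p + p = Q*p² + p = p + Q*p²)
T(X, O) = -4 + O (T(X, O) = O - 4 = -4 + O)
-143*T(5, k(1/(-3), -2)) = -143*(-4 - 2*(1 - 2/(-3))) = -143*(-4 - 2*(1 - ⅓*(-2))) = -143*(-4 - 2*(1 + ⅔)) = -143*(-4 - 2*5/3) = -143*(-4 - 10/3) = -143*(-22/3) = 3146/3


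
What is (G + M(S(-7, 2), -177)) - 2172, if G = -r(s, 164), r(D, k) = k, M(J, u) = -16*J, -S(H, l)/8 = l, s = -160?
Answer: -2080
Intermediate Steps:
S(H, l) = -8*l
G = -164 (G = -1*164 = -164)
(G + M(S(-7, 2), -177)) - 2172 = (-164 - (-128)*2) - 2172 = (-164 - 16*(-16)) - 2172 = (-164 + 256) - 2172 = 92 - 2172 = -2080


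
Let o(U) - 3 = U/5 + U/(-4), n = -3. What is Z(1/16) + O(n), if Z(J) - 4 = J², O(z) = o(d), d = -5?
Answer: 1857/256 ≈ 7.2539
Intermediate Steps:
o(U) = 3 - U/20 (o(U) = 3 + (U/5 + U/(-4)) = 3 + (U*(⅕) + U*(-¼)) = 3 + (U/5 - U/4) = 3 - U/20)
O(z) = 13/4 (O(z) = 3 - 1/20*(-5) = 3 + ¼ = 13/4)
Z(J) = 4 + J²
Z(1/16) + O(n) = (4 + (1/16)²) + 13/4 = (4 + 1/256) + 13/4 = 1025/256 + 13/4 = 1857/256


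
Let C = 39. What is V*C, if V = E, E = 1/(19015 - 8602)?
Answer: 1/267 ≈ 0.0037453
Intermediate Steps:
E = 1/10413 ≈ 9.6034e-5
V = 1/10413 ≈ 9.6034e-5
V*C = (1/10413)*39 = 1/267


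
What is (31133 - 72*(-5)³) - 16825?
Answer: 23308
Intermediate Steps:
(31133 - 72*(-5)³) - 16825 = (31133 - 72*(-125)) - 16825 = (31133 + 9000) - 16825 = 40133 - 16825 = 23308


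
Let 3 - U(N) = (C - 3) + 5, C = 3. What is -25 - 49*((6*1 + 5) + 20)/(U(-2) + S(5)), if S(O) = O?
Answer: -1594/3 ≈ -531.33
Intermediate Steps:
U(N) = -2 (U(N) = 3 - ((3 - 3) + 5) = 3 - (0 + 5) = 3 - 1*5 = 3 - 5 = -2)
-25 - 49*((6*1 + 5) + 20)/(U(-2) + S(5)) = -25 - 49*((6*1 + 5) + 20)/(-2 + 5) = -25 - 49*((6 + 5) + 20)/3 = -25 - 49*(11 + 20)/3 = -25 - 1519/3 = -1594/3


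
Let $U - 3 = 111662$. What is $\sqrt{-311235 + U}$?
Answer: $i \sqrt{199570} \approx 446.73 i$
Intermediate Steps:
$U = 111665$ ($U = 3 + 111662 = 111665$)
$\sqrt{-311235 + U} = \sqrt{-311235 + 111665} = \sqrt{-199570} = i \sqrt{199570}$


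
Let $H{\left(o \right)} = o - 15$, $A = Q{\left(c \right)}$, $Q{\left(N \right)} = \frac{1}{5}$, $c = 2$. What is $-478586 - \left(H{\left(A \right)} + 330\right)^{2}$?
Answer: $- \frac{14448426}{25} \approx -5.7794 \cdot 10^{5}$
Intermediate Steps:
$Q{\left(N \right)} = \frac{1}{5}$
$A = \frac{1}{5} \approx 0.2$
$H{\left(o \right)} = -15 + o$
$-478586 - \left(H{\left(A \right)} + 330\right)^{2} = -478586 - \left(\left(-15 + \frac{1}{5}\right) + 330\right)^{2} = -478586 - \left(- \frac{74}{5} + 330\right)^{2} = -478586 - \left(\frac{1576}{5}\right)^{2} = -478586 - \frac{2483776}{25} = - \frac{14448426}{25}$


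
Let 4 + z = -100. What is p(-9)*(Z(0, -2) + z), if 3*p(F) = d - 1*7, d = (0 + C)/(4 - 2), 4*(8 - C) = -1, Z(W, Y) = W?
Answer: 299/3 ≈ 99.667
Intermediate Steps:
z = -104 (z = -4 - 100 = -104)
C = 33/4 (C = 8 - ¼*(-1) = 8 + ¼ = 33/4 ≈ 8.2500)
d = 33/8 (d = (0 + 33/4)/(4 - 2) = (33/4)/2 = (33/4)*(½) = 33/8 ≈ 4.1250)
p(F) = -23/24 (p(F) = (33/8 - 1*7)/3 = (33/8 - 7)/3 = (⅓)*(-23/8) = -23/24)
p(-9)*(Z(0, -2) + z) = -23*(0 - 104)/24 = -23/24*(-104) = 299/3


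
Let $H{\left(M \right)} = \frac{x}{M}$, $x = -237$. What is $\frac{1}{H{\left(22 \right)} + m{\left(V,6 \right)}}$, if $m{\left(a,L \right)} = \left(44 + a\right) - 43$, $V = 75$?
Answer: $\frac{22}{1435} \approx 0.015331$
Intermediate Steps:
$H{\left(M \right)} = - \frac{237}{M}$
$m{\left(a,L \right)} = 1 + a$
$\frac{1}{H{\left(22 \right)} + m{\left(V,6 \right)}} = \frac{1}{- \frac{237}{22} + \left(1 + 75\right)} = \frac{1}{\left(-237\right) \frac{1}{22} + 76} = \frac{1}{- \frac{237}{22} + 76} = \frac{1}{\frac{1435}{22}} = \frac{22}{1435}$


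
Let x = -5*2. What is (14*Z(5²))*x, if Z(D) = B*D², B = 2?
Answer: -175000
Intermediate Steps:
x = -10
Z(D) = 2*D²
(14*Z(5²))*x = (14*(2*(5²)²))*(-10) = (14*(2*25²))*(-10) = (14*(2*625))*(-10) = (14*1250)*(-10) = 17500*(-10) = -175000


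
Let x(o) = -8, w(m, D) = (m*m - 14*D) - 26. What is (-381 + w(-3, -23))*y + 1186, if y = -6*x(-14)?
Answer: -2462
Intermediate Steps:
w(m, D) = -26 + m² - 14*D (w(m, D) = (m² - 14*D) - 26 = -26 + m² - 14*D)
y = 48 (y = -6*(-8) = 48)
(-381 + w(-3, -23))*y + 1186 = (-381 + (-26 + (-3)² - 14*(-23)))*48 + 1186 = (-381 + (-26 + 9 + 322))*48 + 1186 = (-381 + 305)*48 + 1186 = -76*48 + 1186 = -3648 + 1186 = -2462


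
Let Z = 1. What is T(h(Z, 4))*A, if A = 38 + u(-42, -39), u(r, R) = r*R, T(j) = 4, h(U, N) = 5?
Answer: 6704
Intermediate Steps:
u(r, R) = R*r
A = 1676 (A = 38 - 39*(-42) = 38 + 1638 = 1676)
T(h(Z, 4))*A = 4*1676 = 6704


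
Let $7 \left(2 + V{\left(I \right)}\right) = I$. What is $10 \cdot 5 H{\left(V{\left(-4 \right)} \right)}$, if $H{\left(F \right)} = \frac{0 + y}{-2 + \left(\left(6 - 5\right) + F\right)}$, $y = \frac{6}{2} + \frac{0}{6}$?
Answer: $-42$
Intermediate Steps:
$y = 3$ ($y = 6 \cdot \frac{1}{2} + 0 \cdot \frac{1}{6} = 3 + 0 = 3$)
$V{\left(I \right)} = -2 + \frac{I}{7}$
$H{\left(F \right)} = \frac{3}{-1 + F}$ ($H{\left(F \right)} = \frac{0 + 3}{-2 + \left(\left(6 - 5\right) + F\right)} = \frac{3}{-2 + \left(1 + F\right)} = \frac{3}{-1 + F}$)
$10 \cdot 5 H{\left(V{\left(-4 \right)} \right)} = 10 \cdot 5 \frac{3}{-1 + \left(-2 + \frac{1}{7} \left(-4\right)\right)} = 50 \frac{3}{-1 - \frac{18}{7}} = 50 \frac{3}{- \frac{25}{7}} = 50 \cdot 3 \left(- \frac{7}{25}\right) = 50 \left(- \frac{21}{25}\right) = -42$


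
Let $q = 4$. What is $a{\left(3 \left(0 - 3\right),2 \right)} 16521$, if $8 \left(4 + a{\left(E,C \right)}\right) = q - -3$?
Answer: $- \frac{413025}{8} \approx -51628.0$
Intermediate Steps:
$a{\left(E,C \right)} = - \frac{25}{8}$ ($a{\left(E,C \right)} = -4 + \frac{4 - -3}{8} = -4 + \frac{4 + 3}{8} = -4 + \frac{1}{8} \cdot 7 = -4 + \frac{7}{8} = - \frac{25}{8}$)
$a{\left(3 \left(0 - 3\right),2 \right)} 16521 = \left(- \frac{25}{8}\right) 16521 = - \frac{413025}{8}$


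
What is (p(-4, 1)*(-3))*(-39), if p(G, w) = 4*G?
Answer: -1872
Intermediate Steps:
(p(-4, 1)*(-3))*(-39) = ((4*(-4))*(-3))*(-39) = -16*(-3)*(-39) = 48*(-39) = -1872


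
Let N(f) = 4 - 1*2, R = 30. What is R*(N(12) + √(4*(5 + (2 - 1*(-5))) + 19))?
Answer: 60 + 30*√67 ≈ 305.56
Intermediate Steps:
N(f) = 2 (N(f) = 4 - 2 = 2)
R*(N(12) + √(4*(5 + (2 - 1*(-5))) + 19)) = 30*(2 + √(4*(5 + (2 - 1*(-5))) + 19)) = 30*(2 + √(4*(5 + (2 + 5)) + 19)) = 30*(2 + √(4*(5 + 7) + 19)) = 30*(2 + √(4*12 + 19)) = 30*(2 + √(48 + 19)) = 30*(2 + √67) = 60 + 30*√67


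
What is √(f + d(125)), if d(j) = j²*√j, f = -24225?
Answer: 5*√(-969 + 3125*√5) ≈ 387.90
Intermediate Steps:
d(j) = j^(5/2)
√(f + d(125)) = √(-24225 + 125^(5/2)) = √(-24225 + 78125*√5)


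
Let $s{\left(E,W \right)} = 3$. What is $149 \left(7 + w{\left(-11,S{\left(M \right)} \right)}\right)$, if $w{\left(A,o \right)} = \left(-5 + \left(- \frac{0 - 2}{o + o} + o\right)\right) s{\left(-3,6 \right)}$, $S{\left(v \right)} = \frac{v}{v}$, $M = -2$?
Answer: $-298$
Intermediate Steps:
$S{\left(v \right)} = 1$
$w{\left(A,o \right)} = -15 + 3 o + \frac{3}{o}$ ($w{\left(A,o \right)} = \left(-5 + \left(- \frac{0 - 2}{o + o} + o\right)\right) 3 = \left(-5 + \left(- \frac{-2}{2 o} + o\right)\right) 3 = \left(-5 + \left(- \left(-2\right) \frac{1}{2 o} + o\right)\right) 3 = \left(-5 + \left(- \frac{-1}{o} + o\right)\right) 3 = \left(-5 + \left(\frac{1}{o} + o\right)\right) 3 = \left(-5 + \left(o + \frac{1}{o}\right)\right) 3 = \left(-5 + o + \frac{1}{o}\right) 3 = -15 + 3 o + \frac{3}{o}$)
$149 \left(7 + w{\left(-11,S{\left(M \right)} \right)}\right) = 149 \left(7 + \left(-15 + 3 \cdot 1 + \frac{3}{1}\right)\right) = 149 \left(7 + \left(-15 + 3 + 3 \cdot 1\right)\right) = 149 \left(7 + \left(-15 + 3 + 3\right)\right) = 149 \left(7 - 9\right) = 149 \left(-2\right) = -298$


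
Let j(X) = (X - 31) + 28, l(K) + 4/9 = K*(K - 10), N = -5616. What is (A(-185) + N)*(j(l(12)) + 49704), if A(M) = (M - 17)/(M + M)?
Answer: -464911218539/1665 ≈ -2.7923e+8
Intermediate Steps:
l(K) = -4/9 + K*(-10 + K) (l(K) = -4/9 + K*(K - 10) = -4/9 + K*(-10 + K))
j(X) = -3 + X (j(X) = (-31 + X) + 28 = -3 + X)
A(M) = (-17 + M)/(2*M) (A(M) = (-17 + M)/((2*M)) = (-17 + M)*(1/(2*M)) = (-17 + M)/(2*M))
(A(-185) + N)*(j(l(12)) + 49704) = ((½)*(-17 - 185)/(-185) - 5616)*((-3 + (-4/9 + 12² - 10*12)) + 49704) = ((½)*(-1/185)*(-202) - 5616)*((-3 + (-4/9 + 144 - 120)) + 49704) = (101/185 - 5616)*((-3 + 212/9) + 49704) = -1038859*(185/9 + 49704)/185 = -1038859/185*447521/9 = -464911218539/1665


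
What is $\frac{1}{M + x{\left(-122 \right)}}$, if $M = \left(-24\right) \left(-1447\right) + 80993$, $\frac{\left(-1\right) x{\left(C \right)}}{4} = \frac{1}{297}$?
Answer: $\frac{297}{34369133} \approx 8.6415 \cdot 10^{-6}$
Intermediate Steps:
$x{\left(C \right)} = - \frac{4}{297}$
$M = 115721$ ($M = 34728 + 80993 = 115721$)
$\frac{1}{M + x{\left(-122 \right)}} = \frac{1}{115721 - \frac{4}{297}} = \frac{1}{\frac{34369133}{297}} = \frac{297}{34369133}$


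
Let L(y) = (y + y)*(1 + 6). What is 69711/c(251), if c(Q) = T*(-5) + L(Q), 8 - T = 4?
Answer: 69711/3494 ≈ 19.952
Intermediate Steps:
T = 4 (T = 8 - 1*4 = 8 - 4 = 4)
L(y) = 14*y (L(y) = (2*y)*7 = 14*y)
c(Q) = -20 + 14*Q (c(Q) = 4*(-5) + 14*Q = -20 + 14*Q)
69711/c(251) = 69711/(-20 + 14*251) = 69711/(-20 + 3514) = 69711/3494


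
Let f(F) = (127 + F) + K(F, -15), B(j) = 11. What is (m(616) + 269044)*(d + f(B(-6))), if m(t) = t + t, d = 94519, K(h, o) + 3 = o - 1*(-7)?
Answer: 25580542296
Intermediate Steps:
K(h, o) = 4 + o (K(h, o) = -3 + (o - 1*(-7)) = -3 + (o + 7) = -3 + (7 + o) = 4 + o)
f(F) = 116 + F (f(F) = (127 + F) + (4 - 15) = (127 + F) - 11 = 116 + F)
m(t) = 2*t
(m(616) + 269044)*(d + f(B(-6))) = (2*616 + 269044)*(94519 + (116 + 11)) = (1232 + 269044)*(94519 + 127) = 270276*94646 = 25580542296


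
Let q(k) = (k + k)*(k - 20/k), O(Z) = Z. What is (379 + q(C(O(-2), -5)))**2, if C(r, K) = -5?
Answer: 151321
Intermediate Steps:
q(k) = 2*k*(k - 20/k) (q(k) = (2*k)*(k - 20/k) = 2*k*(k - 20/k))
(379 + q(C(O(-2), -5)))**2 = (379 + (-40 + 2*(-5)**2))**2 = (379 + (-40 + 2*25))**2 = (379 + (-40 + 50))**2 = (379 + 10)**2 = 389**2 = 151321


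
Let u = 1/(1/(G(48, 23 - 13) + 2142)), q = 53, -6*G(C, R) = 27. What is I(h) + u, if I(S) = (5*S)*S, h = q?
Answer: 32365/2 ≈ 16183.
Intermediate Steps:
G(C, R) = -9/2 (G(C, R) = -⅙*27 = -9/2)
h = 53
u = 4275/2 (u = 1/(1/(-9/2 + 2142)) = 1/(1/(4275/2)) = 1/(2/4275) = 4275/2 ≈ 2137.5)
I(S) = 5*S²
I(h) + u = 5*53² + 4275/2 = 5*2809 + 4275/2 = 14045 + 4275/2 = 32365/2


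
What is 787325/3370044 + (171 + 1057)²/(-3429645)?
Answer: -264636353519/1284228283820 ≈ -0.20607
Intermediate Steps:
787325/3370044 + (171 + 1057)²/(-3429645) = 787325*(1/3370044) + 1228²*(-1/3429645) = 787325/3370044 + 1507984*(-1/3429645) = 787325/3370044 - 1507984/3429645 = -264636353519/1284228283820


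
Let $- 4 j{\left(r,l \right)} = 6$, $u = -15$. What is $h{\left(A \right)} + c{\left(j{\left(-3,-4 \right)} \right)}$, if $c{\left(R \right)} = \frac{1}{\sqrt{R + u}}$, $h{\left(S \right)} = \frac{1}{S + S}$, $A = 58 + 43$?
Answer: $\frac{1}{202} - \frac{i \sqrt{66}}{33} \approx 0.0049505 - 0.24618 i$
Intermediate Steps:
$A = 101$
$j{\left(r,l \right)} = - \frac{3}{2}$ ($j{\left(r,l \right)} = \left(- \frac{1}{4}\right) 6 = - \frac{3}{2}$)
$h{\left(S \right)} = \frac{1}{2 S}$
$c{\left(R \right)} = \frac{1}{\sqrt{-15 + R}}$ ($c{\left(R \right)} = \frac{1}{\sqrt{R - 15}} = \frac{1}{\sqrt{-15 + R}}$)
$h{\left(A \right)} + c{\left(j{\left(-3,-4 \right)} \right)} = \frac{1}{2 \cdot 101} + \frac{1}{\sqrt{-15 - \frac{3}{2}}} = \frac{1}{2} \cdot \frac{1}{101} + \frac{1}{\sqrt{- \frac{33}{2}}} = \frac{1}{202} - \frac{i \sqrt{66}}{33}$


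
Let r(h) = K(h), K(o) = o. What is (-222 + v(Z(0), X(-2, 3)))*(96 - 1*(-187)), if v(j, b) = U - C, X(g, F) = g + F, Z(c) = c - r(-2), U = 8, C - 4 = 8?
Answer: -63958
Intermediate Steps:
C = 12 (C = 4 + 8 = 12)
r(h) = h
Z(c) = 2 + c (Z(c) = c - 1*(-2) = c + 2 = 2 + c)
X(g, F) = F + g
v(j, b) = -4 (v(j, b) = 8 - 1*12 = 8 - 12 = -4)
(-222 + v(Z(0), X(-2, 3)))*(96 - 1*(-187)) = (-222 - 4)*(96 - 1*(-187)) = -226*(96 + 187) = -226*283 = -63958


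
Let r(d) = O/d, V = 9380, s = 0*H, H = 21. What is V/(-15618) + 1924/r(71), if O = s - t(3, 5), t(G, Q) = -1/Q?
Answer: 5333698490/7809 ≈ 6.8302e+5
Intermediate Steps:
s = 0 (s = 0*21 = 0)
O = ⅕ (O = 0 - (-1)/5 = 0 - 1*(-⅕) = 0 + ⅕ = ⅕ ≈ 0.20000)
r(d) = 1/(5*d)
V/(-15618) + 1924/r(71) = 9380/(-15618) + 1924/(((⅕)/71)) = 9380*(-1/15618) + 1924/(((⅕)*(1/71))) = -4690/7809 + 1924/(1/355) = -4690/7809 + 1924*355 = -4690/7809 + 683020 = 5333698490/7809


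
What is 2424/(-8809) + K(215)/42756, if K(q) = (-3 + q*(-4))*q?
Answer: -1738106449/376637604 ≈ -4.6148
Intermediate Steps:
K(q) = q*(-3 - 4*q) (K(q) = (-3 - 4*q)*q = q*(-3 - 4*q))
2424/(-8809) + K(215)/42756 = 2424/(-8809) - 1*215*(3 + 4*215)/42756 = 2424*(-1/8809) - 1*215*(3 + 860)*(1/42756) = -2424/8809 - 1*215*863*(1/42756) = -2424/8809 - 185545*1/42756 = -2424/8809 - 185545/42756 = -1738106449/376637604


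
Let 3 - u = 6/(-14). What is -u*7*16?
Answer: -384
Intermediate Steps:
u = 24/7 (u = 3 - 6/(-14) = 3 - 6*(-1)/14 = 3 - 1*(-3/7) = 3 + 3/7 = 24/7 ≈ 3.4286)
-u*7*16 = -(24/7)*7*16 = -24*16 = -1*384 = -384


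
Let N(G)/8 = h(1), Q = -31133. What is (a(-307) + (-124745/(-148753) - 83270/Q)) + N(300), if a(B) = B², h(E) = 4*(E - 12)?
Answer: 434865216258048/4631127149 ≈ 93901.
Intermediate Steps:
h(E) = -48 + 4*E (h(E) = 4*(-12 + E) = -48 + 4*E)
N(G) = -352 (N(G) = 8*(-48 + 4*1) = 8*(-48 + 4) = 8*(-44) = -352)
(a(-307) + (-124745/(-148753) - 83270/Q)) + N(300) = ((-307)² + (-124745/(-148753) - 83270/(-31133))) - 352 = (94249 + (-124745*(-1/148753) - 83270*(-1/31133))) - 352 = (94249 + (124745/148753 + 83270/31133)) - 352 = (94249 + 16270348395/4631127149) - 352 = 436495373014496/4631127149 - 352 = 434865216258048/4631127149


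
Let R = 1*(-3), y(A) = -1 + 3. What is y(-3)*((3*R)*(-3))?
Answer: 54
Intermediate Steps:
y(A) = 2
R = -3
y(-3)*((3*R)*(-3)) = 2*((3*(-3))*(-3)) = 2*(-9*(-3)) = 2*27 = 54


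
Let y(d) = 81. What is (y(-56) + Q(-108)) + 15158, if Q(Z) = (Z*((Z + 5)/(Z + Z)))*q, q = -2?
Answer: 15342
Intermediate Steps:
Q(Z) = -5 - Z (Q(Z) = (Z*((Z + 5)/(Z + Z)))*(-2) = (Z*((5 + Z)/((2*Z))))*(-2) = (Z*((5 + Z)*(1/(2*Z))))*(-2) = (Z*((5 + Z)/(2*Z)))*(-2) = (5/2 + Z/2)*(-2) = -5 - Z)
(y(-56) + Q(-108)) + 15158 = (81 + (-5 - 1*(-108))) + 15158 = (81 + (-5 + 108)) + 15158 = (81 + 103) + 15158 = 184 + 15158 = 15342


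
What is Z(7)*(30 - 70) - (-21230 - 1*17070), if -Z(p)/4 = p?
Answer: 39420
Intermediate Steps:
Z(p) = -4*p
Z(7)*(30 - 70) - (-21230 - 1*17070) = (-4*7)*(30 - 70) - (-21230 - 1*17070) = -28*(-40) - (-21230 - 17070) = 1120 - 1*(-38300) = 1120 + 38300 = 39420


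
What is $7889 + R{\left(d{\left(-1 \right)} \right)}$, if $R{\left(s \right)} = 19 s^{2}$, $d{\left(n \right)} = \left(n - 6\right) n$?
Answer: $8820$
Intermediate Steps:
$d{\left(n \right)} = n \left(-6 + n\right)$ ($d{\left(n \right)} = \left(n - 6\right) n = \left(-6 + n\right) n = n \left(-6 + n\right)$)
$7889 + R{\left(d{\left(-1 \right)} \right)} = 7889 + 19 \left(- (-6 - 1)\right)^{2} = 7889 + 19 \left(\left(-1\right) \left(-7\right)\right)^{2} = 7889 + 19 \cdot 7^{2} = 7889 + 19 \cdot 49 = 7889 + 931 = 8820$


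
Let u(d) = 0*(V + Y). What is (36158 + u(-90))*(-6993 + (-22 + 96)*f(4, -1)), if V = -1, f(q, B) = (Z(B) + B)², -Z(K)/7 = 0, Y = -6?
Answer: -250177202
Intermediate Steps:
Z(K) = 0 (Z(K) = -7*0 = 0)
f(q, B) = B² (f(q, B) = (0 + B)² = B²)
u(d) = 0 (u(d) = 0*(-1 - 6) = 0*(-7) = 0)
(36158 + u(-90))*(-6993 + (-22 + 96)*f(4, -1)) = (36158 + 0)*(-6993 + (-22 + 96)*(-1)²) = 36158*(-6993 + 74*1) = 36158*(-6993 + 74) = 36158*(-6919) = -250177202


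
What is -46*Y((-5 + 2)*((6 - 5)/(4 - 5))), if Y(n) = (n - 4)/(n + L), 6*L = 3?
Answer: 92/7 ≈ 13.143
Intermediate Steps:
L = ½ (L = (⅙)*3 = ½ ≈ 0.50000)
Y(n) = (-4 + n)/(½ + n) (Y(n) = (n - 4)/(n + ½) = (-4 + n)/(½ + n))
-46*Y((-5 + 2)*((6 - 5)/(4 - 5))) = -92*(-4 + (-5 + 2)*((6 - 5)/(4 - 5)))/(1 + 2*((-5 + 2)*((6 - 5)/(4 - 5)))) = -92*(-4 - 3/(-1))/(1 + 2*(-3/(-1))) = -92*(-4 - 3*(-1))/(1 + 2*(-3*(-1))) = -92*(-4 + 3)/(1 + 2*3) = -92*(-1)/(1 + 6) = -92*(-1)/7 = -46*(-2/7) = 92/7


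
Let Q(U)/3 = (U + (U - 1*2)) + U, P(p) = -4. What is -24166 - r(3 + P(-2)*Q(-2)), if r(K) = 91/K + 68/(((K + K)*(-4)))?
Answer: -145001/6 ≈ -24167.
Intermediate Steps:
Q(U) = -6 + 9*U (Q(U) = 3*((U + (U - 1*2)) + U) = 3*((U + (U - 2)) + U) = 3*((U + (-2 + U)) + U) = 3*((-2 + 2*U) + U) = 3*(-2 + 3*U) = -6 + 9*U)
r(K) = 165/(2*K) (r(K) = 91/K + 68/(((2*K)*(-4))) = 91/K + 68/((-8*K)) = 91/K + 68*(-1/(8*K)) = 91/K - 17/(2*K) = 165/(2*K))
-24166 - r(3 + P(-2)*Q(-2)) = -24166 - 165/(2*(3 - 4*(-6 + 9*(-2)))) = -24166 - 165/(2*(3 - 4*(-6 - 18))) = -24166 - 165/(2*(3 - 4*(-24))) = -24166 - 165/(2*(3 + 96)) = -24166 - 165/(2*99) = -24166 - 1*⅚ = -24166 - ⅚ = -145001/6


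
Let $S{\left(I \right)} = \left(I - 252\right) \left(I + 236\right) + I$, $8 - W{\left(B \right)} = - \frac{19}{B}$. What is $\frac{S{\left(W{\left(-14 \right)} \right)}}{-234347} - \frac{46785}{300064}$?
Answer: $\frac{338008857933}{3445635812192} \approx 0.098098$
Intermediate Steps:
$W{\left(B \right)} = 8 + \frac{19}{B}$ ($W{\left(B \right)} = 8 - - \frac{19}{B} = 8 + \frac{19}{B}$)
$S{\left(I \right)} = I + \left(-252 + I\right) \left(236 + I\right)$ ($S{\left(I \right)} = \left(-252 + I\right) \left(236 + I\right) + I = I + \left(-252 + I\right) \left(236 + I\right)$)
$\frac{S{\left(W{\left(-14 \right)} \right)}}{-234347} - \frac{46785}{300064} = \frac{-59472 + \left(8 + \frac{19}{-14}\right)^{2} - 15 \left(8 + \frac{19}{-14}\right)}{-234347} - \frac{46785}{300064} = \left(-59472 + \left(8 + 19 \left(- \frac{1}{14}\right)\right)^{2} - 15 \left(8 + 19 \left(- \frac{1}{14}\right)\right)\right) \left(- \frac{1}{234347}\right) - \frac{46785}{300064} = \left(-59472 + \left(8 - \frac{19}{14}\right)^{2} - 15 \left(8 - \frac{19}{14}\right)\right) \left(- \frac{1}{234347}\right) - \frac{46785}{300064} = \left(-59472 + \left(\frac{93}{14}\right)^{2} - \frac{1395}{14}\right) \left(- \frac{1}{234347}\right) - \frac{46785}{300064} = \left(-59472 + \frac{8649}{196} - \frac{1395}{14}\right) \left(- \frac{1}{234347}\right) - \frac{46785}{300064} = \left(- \frac{11667393}{196}\right) \left(- \frac{1}{234347}\right) - \frac{46785}{300064} = \frac{11667393}{45932012} - \frac{46785}{300064} = \frac{338008857933}{3445635812192}$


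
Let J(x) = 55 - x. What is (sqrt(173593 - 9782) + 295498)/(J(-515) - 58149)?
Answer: -295498/57579 - sqrt(163811)/57579 ≈ -5.1391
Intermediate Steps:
(sqrt(173593 - 9782) + 295498)/(J(-515) - 58149) = (sqrt(173593 - 9782) + 295498)/((55 - 1*(-515)) - 58149) = (sqrt(163811) + 295498)/((55 + 515) - 58149) = (295498 + sqrt(163811))/(570 - 58149) = (295498 + sqrt(163811))/(-57579) = (295498 + sqrt(163811))*(-1/57579) = -295498/57579 - sqrt(163811)/57579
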